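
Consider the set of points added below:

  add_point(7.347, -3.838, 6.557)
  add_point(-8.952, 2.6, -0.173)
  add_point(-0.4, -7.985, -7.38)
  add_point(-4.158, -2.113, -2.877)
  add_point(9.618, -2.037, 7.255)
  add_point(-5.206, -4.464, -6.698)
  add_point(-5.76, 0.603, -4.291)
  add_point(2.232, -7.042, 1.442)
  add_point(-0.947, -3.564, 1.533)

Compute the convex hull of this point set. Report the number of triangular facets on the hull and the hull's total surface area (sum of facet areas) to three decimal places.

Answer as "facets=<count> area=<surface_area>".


facets=12 area=377.778

Points on the hull: [0, 1, 2, 4, 5, 6, 7, 8] (8 of 9).

Area of each hull facet:
  f1: (p0, p4, p1) → 23.5856
  f2: (p0, p2, p4) → 17.3377
  f3: (p7, p0, p2) → 19.7803
  f4: (p6, p4, p1) → 54.0463
  f5: (p6, p2, p4) → 96.6773
  f6: (p8, p0, p1) → 31.6387
  f7: (p8, p7, p1) → 6.0832
  f8: (p8, p7, p0) → 18.4972
  f9: (p5, p6, p1) → 11.3369
  f10: (p5, p6, p2) → 12.7695
  f11: (p5, p7, p1) → 58.3265
  f12: (p5, p7, p2) → 27.6984
Σ area = 377.778

Check V−E+F: 8 − 18 + 12 = 2.


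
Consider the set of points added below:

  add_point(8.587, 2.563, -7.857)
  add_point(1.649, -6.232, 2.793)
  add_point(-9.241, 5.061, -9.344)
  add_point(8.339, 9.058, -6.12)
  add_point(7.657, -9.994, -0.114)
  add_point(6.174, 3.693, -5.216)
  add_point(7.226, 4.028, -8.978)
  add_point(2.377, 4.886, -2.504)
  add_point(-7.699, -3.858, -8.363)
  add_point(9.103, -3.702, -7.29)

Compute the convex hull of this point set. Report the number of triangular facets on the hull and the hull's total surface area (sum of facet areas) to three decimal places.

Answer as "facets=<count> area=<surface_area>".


facets=14 area=695.664

Hull vertices (9/10): indices [0, 1, 2, 3, 4, 6, 7, 8, 9].

Triangle areas on the boundary:
  f1: (p8, p1, p2) → 62.9705
  f2: (p6, p3, p2) → 48.0940
  f3: (p6, p8, p2) → 73.0639
  f4: (p6, p8, p9) → 66.5437
  f5: (p7, p3, p2) → 50.2109
  f6: (p7, p1, p2) → 81.8314
  f7: (p7, p1, p3) → 35.9378
  f8: (p4, p8, p9) → 80.7846
  f9: (p4, p8, p1) → 54.0807
  f10: (p4, p3, p9) → 50.8477
  f11: (p4, p1, p3) → 72.3527
  f12: (p0, p3, p9) → 7.3560
  f13: (p0, p6, p9) → 4.9691
  f14: (p0, p6, p3) → 6.6214
Σ area = 695.664

Euler: V−E+F = 9−21+14 = 2.


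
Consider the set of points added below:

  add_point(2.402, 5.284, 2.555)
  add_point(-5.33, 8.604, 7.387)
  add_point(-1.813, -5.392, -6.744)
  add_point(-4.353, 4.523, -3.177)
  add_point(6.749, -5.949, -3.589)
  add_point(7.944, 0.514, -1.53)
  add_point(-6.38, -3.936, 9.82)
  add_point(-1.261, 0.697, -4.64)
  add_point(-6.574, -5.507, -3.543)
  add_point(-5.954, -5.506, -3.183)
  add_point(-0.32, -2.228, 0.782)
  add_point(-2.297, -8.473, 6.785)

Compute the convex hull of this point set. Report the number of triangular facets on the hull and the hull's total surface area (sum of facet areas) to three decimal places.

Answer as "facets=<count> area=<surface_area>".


facets=16 area=695.756

Hull vertices (10/12): indices [0, 1, 2, 3, 4, 5, 6, 7, 8, 11].

Per-facet area ½‖(b−a)×(c−a)‖:
  f1: (p4, p11, p5) → 48.1043
  f2: (p3, p1, p8) → 54.3962
  f3: (p6, p1, p8) → 86.0043
  f4: (p6, p11, p8) → 39.4178
  f5: (p6, p11, p5) → 52.7931
  f6: (p0, p3, p5) → 36.8739
  f7: (p0, p3, p1) → 41.7135
  f8: (p0, p6, p5) → 58.9402
  f9: (p0, p6, p1) → 61.2243
  f10: (p2, p4, p5) → 30.7902
  f11: (p2, p3, p8) → 29.0166
  f12: (p2, p11, p8) → 32.5354
  f13: (p2, p4, p11) → 60.1848
  f14: (p7, p3, p5) → 21.6890
  f15: (p7, p2, p5) → 30.9747
  f16: (p7, p2, p3) → 11.0980
Σ area = 695.756

Euler: V−E+F = 10−24+16 = 2.


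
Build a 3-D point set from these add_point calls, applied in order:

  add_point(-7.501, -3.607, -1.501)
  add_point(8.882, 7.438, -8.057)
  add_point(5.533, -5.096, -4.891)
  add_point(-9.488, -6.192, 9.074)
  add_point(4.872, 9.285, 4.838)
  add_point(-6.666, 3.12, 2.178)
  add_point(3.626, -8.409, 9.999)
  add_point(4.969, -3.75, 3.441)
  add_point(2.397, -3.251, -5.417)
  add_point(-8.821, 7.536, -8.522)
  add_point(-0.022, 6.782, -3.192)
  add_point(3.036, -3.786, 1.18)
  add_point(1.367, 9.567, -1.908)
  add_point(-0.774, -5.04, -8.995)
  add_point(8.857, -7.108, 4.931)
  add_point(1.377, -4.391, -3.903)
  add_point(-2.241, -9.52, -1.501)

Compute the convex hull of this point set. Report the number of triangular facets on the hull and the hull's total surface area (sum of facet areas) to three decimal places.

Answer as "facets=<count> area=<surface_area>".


facets=20 area=1238.637

Points on the hull: [0, 1, 2, 3, 4, 5, 6, 9, 12, 13, 14, 16] (12 of 17).

Area of each hull facet:
  f1: (p9, p13, p1) → 111.1265
  f2: (p4, p6, p3) → 122.3664
  f3: (p16, p6, p3) → 75.1673
  f4: (p14, p4, p1) → 112.7433
  f5: (p14, p4, p6) → 62.4086
  f6: (p14, p16, p6) → 46.1184
  f7: (p5, p9, p3) → 44.3703
  f8: (p5, p4, p3) → 71.0927
  f9: (p5, p4, p9) → 77.4994
  f10: (p12, p9, p1) → 59.1410
  f11: (p12, p4, p1) → 37.1062
  f12: (p12, p4, p9) → 24.5794
  f13: (p0, p9, p13) → 65.8721
  f14: (p0, p16, p13) → 33.7518
  f15: (p0, p9, p3) → 53.3142
  f16: (p0, p16, p3) → 43.7222
  f17: (p2, p13, p1) → 50.1080
  f18: (p2, p14, p1) → 66.8127
  f19: (p2, p16, p13) → 31.4846
  f20: (p2, p14, p16) → 49.8520
Σ area = 1238.637

Euler: V−E+F = 12−30+20 = 2.


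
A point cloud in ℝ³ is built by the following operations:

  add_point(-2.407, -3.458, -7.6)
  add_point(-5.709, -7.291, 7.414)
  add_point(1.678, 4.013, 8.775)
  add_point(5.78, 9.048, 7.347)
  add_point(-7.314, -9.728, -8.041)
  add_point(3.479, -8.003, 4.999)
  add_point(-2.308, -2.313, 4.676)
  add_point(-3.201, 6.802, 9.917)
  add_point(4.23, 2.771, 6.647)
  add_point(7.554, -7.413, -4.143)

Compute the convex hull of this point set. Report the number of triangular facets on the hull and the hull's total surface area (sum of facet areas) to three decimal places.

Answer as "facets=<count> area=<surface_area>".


8 of the 10 inputs are extreme points: [0, 1, 2, 3, 4, 5, 7, 9].

Triangle areas on the boundary:
  f1: (p1, p7, p4) → 107.5868
  f2: (p0, p9, p4) → 43.0348
  f3: (p0, p3, p9) → 111.4111
  f4: (p0, p7, p4) → 73.4831
  f5: (p0, p7, p3) → 96.5042
  f6: (p5, p9, p4) → 76.8058
  f7: (p5, p1, p4) → 73.9257
  f8: (p5, p3, p9) → 87.0490
  f9: (p2, p1, p7) → 38.8880
  f10: (p2, p5, p1) → 58.1408
  f11: (p2, p7, p3) → 18.6841
  f12: (p2, p5, p3) → 34.9314
Σ area = 820.445

Euler: V−E+F = 8−18+12 = 2.

facets=12 area=820.445


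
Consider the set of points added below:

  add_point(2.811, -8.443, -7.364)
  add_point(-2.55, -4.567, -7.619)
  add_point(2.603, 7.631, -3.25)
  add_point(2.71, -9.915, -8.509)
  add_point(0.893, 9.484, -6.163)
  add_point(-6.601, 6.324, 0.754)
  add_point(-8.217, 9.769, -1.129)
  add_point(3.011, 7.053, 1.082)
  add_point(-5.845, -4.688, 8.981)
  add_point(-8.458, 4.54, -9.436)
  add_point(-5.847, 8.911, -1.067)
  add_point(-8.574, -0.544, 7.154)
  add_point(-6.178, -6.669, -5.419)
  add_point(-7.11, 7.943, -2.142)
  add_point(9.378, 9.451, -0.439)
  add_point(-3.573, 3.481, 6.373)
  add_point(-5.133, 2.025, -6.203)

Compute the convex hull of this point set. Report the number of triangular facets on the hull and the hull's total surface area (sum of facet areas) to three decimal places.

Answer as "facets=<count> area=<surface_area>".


facets=14 area=994.624

9 of the 17 inputs are extreme points: [3, 4, 6, 8, 9, 11, 12, 14, 15].

Per-facet area ½‖(b−a)×(c−a)‖:
  f1: (p6, p9, p11) → 64.5394
  f2: (p8, p3, p14) → 201.6261
  f3: (p4, p6, p14) → 47.4499
  f4: (p4, p6, p9) → 46.8019
  f5: (p4, p3, p14) → 100.4230
  f6: (p4, p9, p3) → 99.6448
  f7: (p15, p8, p11) → 16.9510
  f8: (p15, p8, p14) → 51.1077
  f9: (p15, p6, p11) → 34.8067
  f10: (p15, p6, p14) → 84.4209
  f11: (p12, p9, p3) → 56.1376
  f12: (p12, p8, p3) → 68.2724
  f13: (p12, p9, p11) → 85.1971
  f14: (p12, p8, p11) → 37.2455
Σ area = 994.624

Euler characteristic 9−21+14 = 2 ✓


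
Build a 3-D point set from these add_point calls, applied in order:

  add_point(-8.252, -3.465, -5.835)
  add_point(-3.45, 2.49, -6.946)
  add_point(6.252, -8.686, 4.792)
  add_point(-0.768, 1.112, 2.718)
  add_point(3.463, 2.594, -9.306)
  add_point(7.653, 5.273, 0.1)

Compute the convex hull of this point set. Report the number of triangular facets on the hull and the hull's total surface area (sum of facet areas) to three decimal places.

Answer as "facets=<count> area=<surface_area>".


6 of the 6 inputs are extreme points: [0, 1, 2, 3, 4, 5].

Per-facet area ½‖(b−a)×(c−a)‖:
  f1: (p4, p2, p0) → 117.1785
  f2: (p4, p2, p5) → 78.6960
  f3: (p3, p2, p0) → 73.8369
  f4: (p3, p2, p5) → 59.2783
  f5: (p1, p4, p5) → 38.7045
  f6: (p1, p3, p5) → 49.1757
  f7: (p1, p4, p0) → 21.5723
  f8: (p1, p3, p0) → 39.0105
Σ area = 477.453

Euler characteristic 6−12+8 = 2 ✓

facets=8 area=477.453


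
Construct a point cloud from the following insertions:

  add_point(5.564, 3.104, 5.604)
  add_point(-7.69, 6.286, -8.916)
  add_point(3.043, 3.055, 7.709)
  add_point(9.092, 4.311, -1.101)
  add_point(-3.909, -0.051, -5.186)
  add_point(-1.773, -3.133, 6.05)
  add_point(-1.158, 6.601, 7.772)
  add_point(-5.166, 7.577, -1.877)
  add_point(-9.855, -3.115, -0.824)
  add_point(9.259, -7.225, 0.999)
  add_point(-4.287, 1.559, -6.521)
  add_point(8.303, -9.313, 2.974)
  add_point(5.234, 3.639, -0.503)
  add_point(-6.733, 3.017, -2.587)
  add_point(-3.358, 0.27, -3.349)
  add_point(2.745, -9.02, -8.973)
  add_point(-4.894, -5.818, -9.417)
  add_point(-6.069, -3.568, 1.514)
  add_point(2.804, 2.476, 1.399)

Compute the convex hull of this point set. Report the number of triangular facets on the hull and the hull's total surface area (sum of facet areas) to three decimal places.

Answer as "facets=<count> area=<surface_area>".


12 of the 19 inputs are extreme points: [0, 1, 2, 3, 5, 6, 7, 8, 9, 11, 15, 16].

Per-facet area ½‖(b−a)×(c−a)‖:
  f1: (p6, p7, p8) → 61.4996
  f2: (p15, p16, p8) → 36.9125
  f3: (p1, p7, p8) → 43.5338
  f4: (p1, p16, p8) → 58.6459
  f5: (p1, p15, p16) → 41.9769
  f6: (p5, p6, p8) → 51.8795
  f7: (p11, p15, p9) → 17.5832
  f8: (p11, p15, p8) → 105.4930
  f9: (p11, p5, p8) → 57.3259
  f10: (p0, p11, p9) → 17.4548
  f11: (p3, p1, p7) → 52.3666
  f12: (p3, p6, p7) → 68.9702
  f13: (p3, p1, p15) → 138.7077
  f14: (p3, p0, p6) → 24.9900
  f15: (p3, p15, p9) → 70.6246
  f16: (p3, p0, p9) → 42.8449
  f17: (p2, p0, p6) → 7.3283
  f18: (p2, p0, p11) → 20.4878
  f19: (p2, p5, p6) → 22.0135
  f20: (p2, p11, p5) → 48.8777
Σ area = 989.516

Check V−E+F: 12 − 30 + 20 = 2.

facets=20 area=989.516


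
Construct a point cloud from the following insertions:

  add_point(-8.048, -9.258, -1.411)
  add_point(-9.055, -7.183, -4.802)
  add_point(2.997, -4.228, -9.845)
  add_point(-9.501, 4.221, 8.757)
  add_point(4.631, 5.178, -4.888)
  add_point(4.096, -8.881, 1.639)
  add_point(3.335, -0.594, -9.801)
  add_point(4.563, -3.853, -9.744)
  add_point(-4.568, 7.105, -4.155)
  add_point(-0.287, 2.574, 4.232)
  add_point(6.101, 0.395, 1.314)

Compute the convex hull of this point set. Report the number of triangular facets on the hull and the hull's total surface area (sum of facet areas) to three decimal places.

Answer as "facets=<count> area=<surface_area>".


Points on the hull: [0, 1, 2, 3, 4, 5, 6, 7, 8, 9, 10] (11 of 11).

Area of each hull facet:
  f1: (p5, p10, p3) → 84.0555
  f2: (p5, p0, p3) → 105.7412
  f3: (p5, p7, p10) → 53.2766
  f4: (p4, p8, p3) → 61.8254
  f5: (p4, p7, p10) → 40.3377
  f6: (p1, p0, p3) → 34.6573
  f7: (p1, p8, p3) → 102.1947
  f8: (p9, p10, p3) → 5.4987
  f9: (p9, p4, p3) → 37.2991
  f10: (p9, p4, p10) → 29.2857
  f11: (p6, p1, p8) → 84.2634
  f12: (p6, p4, p8) → 36.2196
  f13: (p6, p4, p7) → 10.3740
  f14: (p2, p6, p7) → 2.7876
  f15: (p2, p6, p1) → 23.3308
  f16: (p2, p1, p0) → 26.8997
  f17: (p2, p5, p0) → 74.3452
  f18: (p2, p5, p7) → 10.0191
Σ area = 822.411

Euler characteristic 11−27+18 = 2 ✓

facets=18 area=822.411


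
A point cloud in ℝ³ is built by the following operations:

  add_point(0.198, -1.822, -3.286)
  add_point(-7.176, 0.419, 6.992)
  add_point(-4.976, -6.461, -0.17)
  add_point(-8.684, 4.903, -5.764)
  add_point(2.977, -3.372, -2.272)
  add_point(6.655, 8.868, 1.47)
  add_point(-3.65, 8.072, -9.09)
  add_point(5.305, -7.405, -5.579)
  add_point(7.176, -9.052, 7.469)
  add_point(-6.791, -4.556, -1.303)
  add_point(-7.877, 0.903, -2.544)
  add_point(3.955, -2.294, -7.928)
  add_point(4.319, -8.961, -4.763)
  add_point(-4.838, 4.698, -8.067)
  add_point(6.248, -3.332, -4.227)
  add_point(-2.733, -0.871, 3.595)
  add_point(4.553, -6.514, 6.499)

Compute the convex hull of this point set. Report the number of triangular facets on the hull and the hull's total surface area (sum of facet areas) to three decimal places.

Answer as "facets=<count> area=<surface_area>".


facets=22 area=924.784

Hull vertices (13/17): indices [1, 2, 3, 5, 6, 7, 8, 9, 10, 11, 12, 13, 14].

Per-facet area ½‖(b−a)×(c−a)‖:
  f1: (p6, p5, p3) → 49.4204
  f2: (p1, p5, p3) → 107.9525
  f3: (p1, p5, p8) → 135.3992
  f4: (p13, p6, p3) → 7.7441
  f5: (p2, p1, p8) → 74.0080
  f6: (p2, p12, p8) → 65.3519
  f7: (p14, p5, p8) → 87.9048
  f8: (p11, p13, p6) → 19.8155
  f9: (p11, p13, p12) → 33.0378
  f10: (p11, p6, p5) → 86.0179
  f11: (p11, p14, p5) → 29.7811
  f12: (p9, p2, p1) → 13.8603
  f13: (p9, p2, p12) → 12.8799
  f14: (p9, p13, p3) → 23.8409
  f15: (p9, p13, p12) → 72.3042
  f16: (p7, p12, p8) → 12.1154
  f17: (p7, p14, p8) → 28.4854
  f18: (p7, p11, p12) → 3.9663
  f19: (p7, p11, p14) → 9.7227
  f20: (p10, p1, p3) → 18.5331
  f21: (p10, p9, p3) → 6.4293
  f22: (p10, p9, p1) → 26.2138
Σ area = 924.784

Euler: V−E+F = 13−33+22 = 2.


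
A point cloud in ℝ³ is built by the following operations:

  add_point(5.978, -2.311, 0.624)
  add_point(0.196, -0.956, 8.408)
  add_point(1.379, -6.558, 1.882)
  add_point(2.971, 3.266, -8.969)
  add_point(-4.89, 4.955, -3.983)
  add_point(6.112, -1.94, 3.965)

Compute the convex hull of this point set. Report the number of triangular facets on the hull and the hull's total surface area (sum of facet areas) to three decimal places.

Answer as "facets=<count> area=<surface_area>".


facets=8 area=327.195

Extreme-point indices: [0, 1, 2, 3, 4, 5] — 6 of 6 on the boundary.

Per-facet area ½‖(b−a)×(c−a)‖:
  f1: (p3, p5, p4) → 65.8053
  f2: (p3, p2, p4) → 65.0038
  f3: (p1, p5, p4) → 53.7911
  f4: (p1, p2, p4) → 60.0282
  f5: (p1, p2, p5) → 24.8795
  f6: (p0, p2, p5) → 10.6933
  f7: (p0, p3, p5) → 11.9656
  f8: (p0, p3, p2) → 35.0285
Σ area = 327.195

Check V−E+F: 6 − 12 + 8 = 2.


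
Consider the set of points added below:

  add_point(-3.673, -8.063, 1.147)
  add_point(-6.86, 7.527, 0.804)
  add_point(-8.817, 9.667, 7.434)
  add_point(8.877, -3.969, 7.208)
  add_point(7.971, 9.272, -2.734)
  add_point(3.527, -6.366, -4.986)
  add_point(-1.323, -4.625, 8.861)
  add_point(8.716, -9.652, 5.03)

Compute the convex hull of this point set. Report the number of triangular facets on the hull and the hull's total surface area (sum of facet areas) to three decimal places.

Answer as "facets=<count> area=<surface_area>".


facets=12 area=880.492

Hull vertices (8/8): indices [0, 1, 2, 3, 4, 5, 6, 7].

Per-facet area ½‖(b−a)×(c−a)‖:
  f1: (p6, p3, p2) → 77.3782
  f2: (p4, p3, p2) → 157.6950
  f3: (p0, p6, p2) → 70.2646
  f4: (p1, p4, p2) → 49.8927
  f5: (p1, p4, p5) → 118.5091
  f6: (p1, p0, p2) → 54.4803
  f7: (p1, p0, p5) → 76.4177
  f8: (p7, p0, p5) → 54.4686
  f9: (p7, p4, p3) → 42.8250
  f10: (p7, p4, p5) → 96.3733
  f11: (p7, p6, p3) → 31.5058
  f12: (p7, p0, p6) → 50.6816
Σ area = 880.492

Euler characteristic 8−18+12 = 2 ✓


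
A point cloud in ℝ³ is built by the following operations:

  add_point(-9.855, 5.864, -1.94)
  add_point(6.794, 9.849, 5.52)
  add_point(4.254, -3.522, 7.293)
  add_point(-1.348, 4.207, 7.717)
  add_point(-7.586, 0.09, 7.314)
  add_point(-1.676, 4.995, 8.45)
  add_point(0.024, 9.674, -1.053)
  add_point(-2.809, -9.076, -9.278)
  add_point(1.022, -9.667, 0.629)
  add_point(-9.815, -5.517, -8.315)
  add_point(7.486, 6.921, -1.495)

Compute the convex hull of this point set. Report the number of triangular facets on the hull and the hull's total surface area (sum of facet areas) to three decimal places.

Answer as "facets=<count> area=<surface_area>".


facets=16 area=974.038

Points on the hull: [0, 1, 2, 4, 5, 6, 7, 8, 9, 10] (10 of 11).

Triangle areas on the boundary:
  f1: (p7, p8, p10) → 95.3201
  f2: (p1, p5, p0) → 65.2777
  f3: (p4, p5, p0) → 43.1930
  f4: (p9, p4, p0) → 72.5874
  f5: (p9, p7, p8) → 40.9789
  f6: (p9, p4, p8) → 100.5733
  f7: (p6, p1, p0) → 34.1732
  f8: (p6, p1, p10) → 29.2855
  f9: (p6, p9, p0) → 64.8993
  f10: (p6, p7, p10) → 80.5404
  f11: (p6, p9, p7) → 77.0957
  f12: (p2, p1, p5) → 52.8617
  f13: (p2, p4, p8) → 59.0295
  f14: (p2, p4, p5) → 40.3365
  f15: (p2, p8, p10) → 67.0124
  f16: (p2, p1, p10) → 50.8739
Σ area = 974.038

Euler characteristic 10−24+16 = 2 ✓


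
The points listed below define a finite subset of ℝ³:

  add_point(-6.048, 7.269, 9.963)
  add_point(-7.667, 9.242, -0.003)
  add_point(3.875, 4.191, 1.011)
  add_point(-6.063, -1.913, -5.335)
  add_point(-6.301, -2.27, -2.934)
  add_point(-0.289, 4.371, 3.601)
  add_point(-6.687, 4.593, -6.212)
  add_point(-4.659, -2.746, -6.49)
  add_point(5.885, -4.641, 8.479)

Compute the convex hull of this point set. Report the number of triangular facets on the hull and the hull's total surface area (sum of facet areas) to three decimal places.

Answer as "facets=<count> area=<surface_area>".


facets=12 area=572.152

8 of the 9 inputs are extreme points: [0, 1, 2, 3, 4, 6, 7, 8].

Area of each hull facet:
  f1: (p2, p7, p8) → 77.9125
  f2: (p2, p0, p1) → 62.0603
  f3: (p2, p0, p8) → 79.8922
  f4: (p4, p0, p1) → 61.4700
  f5: (p4, p7, p8) → 31.8158
  f6: (p4, p0, p8) → 119.2671
  f7: (p6, p2, p1) → 47.3106
  f8: (p6, p2, p7) → 47.4707
  f9: (p6, p4, p1) → 29.1659
  f10: (p3, p4, p7) → 1.9934
  f11: (p3, p6, p7) → 6.0416
  f12: (p3, p6, p4) → 7.7521
Σ area = 572.152

Check V−E+F: 8 − 18 + 12 = 2.


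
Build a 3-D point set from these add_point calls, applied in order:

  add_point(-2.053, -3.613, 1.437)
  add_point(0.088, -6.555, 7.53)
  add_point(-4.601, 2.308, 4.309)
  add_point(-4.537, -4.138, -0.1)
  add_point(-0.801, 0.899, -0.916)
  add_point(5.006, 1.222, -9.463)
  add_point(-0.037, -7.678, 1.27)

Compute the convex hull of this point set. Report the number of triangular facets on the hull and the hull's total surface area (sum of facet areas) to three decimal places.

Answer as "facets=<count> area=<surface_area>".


facets=6 area=277.882

Points on the hull: [1, 2, 3, 5, 6] (5 of 7).

Area of each hull facet:
  f1: (p1, p5, p2) → 88.4564
  f2: (p1, p6, p5) → 37.7366
  f3: (p3, p5, p2) → 56.1254
  f4: (p3, p6, p5) → 42.0305
  f5: (p3, p1, p2) → 34.9869
  f6: (p3, p1, p6) → 18.5457
Σ area = 277.882

Euler characteristic 5−9+6 = 2 ✓


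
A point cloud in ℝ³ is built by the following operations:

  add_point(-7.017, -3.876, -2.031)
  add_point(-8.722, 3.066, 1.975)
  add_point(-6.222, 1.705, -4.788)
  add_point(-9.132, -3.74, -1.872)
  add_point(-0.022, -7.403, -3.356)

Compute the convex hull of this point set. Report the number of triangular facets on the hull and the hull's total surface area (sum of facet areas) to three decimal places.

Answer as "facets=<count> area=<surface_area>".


facets=4 area=132.719

Hull vertices (4/5): indices [1, 2, 3, 4].

Triangle areas on the boundary:
  f1: (p1, p4, p3) → 36.4692
  f2: (p2, p4, p3) → 33.4610
  f3: (p2, p1, p3) → 23.0565
  f4: (p2, p1, p4) → 39.7327
Σ area = 132.719

Check V−E+F: 4 − 6 + 4 = 2.


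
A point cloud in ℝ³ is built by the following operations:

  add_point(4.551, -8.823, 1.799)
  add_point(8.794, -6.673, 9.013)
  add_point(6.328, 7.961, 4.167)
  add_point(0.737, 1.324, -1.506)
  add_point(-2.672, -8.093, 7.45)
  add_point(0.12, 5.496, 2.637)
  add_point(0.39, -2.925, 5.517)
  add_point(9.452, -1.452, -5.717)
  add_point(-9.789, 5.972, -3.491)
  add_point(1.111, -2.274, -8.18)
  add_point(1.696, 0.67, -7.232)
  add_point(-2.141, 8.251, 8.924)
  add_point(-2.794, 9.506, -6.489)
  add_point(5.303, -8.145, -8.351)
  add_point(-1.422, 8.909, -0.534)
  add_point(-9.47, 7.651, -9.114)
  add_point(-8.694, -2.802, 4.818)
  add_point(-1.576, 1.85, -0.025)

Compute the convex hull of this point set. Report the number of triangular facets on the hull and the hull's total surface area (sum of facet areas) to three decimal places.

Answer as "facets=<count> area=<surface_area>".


facets=18 area=1208.685

11 of the 18 inputs are extreme points: [0, 1, 2, 4, 7, 8, 11, 12, 13, 15, 16].

Facet areas (half cross-product norm):
  f1: (p2, p1, p7) → 97.8082
  f2: (p13, p1, p7) → 64.9384
  f3: (p13, p1, p0) → 27.6885
  f4: (p12, p2, p7) → 93.7620
  f5: (p4, p1, p0) → 39.3164
  f6: (p4, p13, p0) → 35.0922
  f7: (p4, p16, p13) → 74.5921
  f8: (p11, p2, p1) → 75.8482
  f9: (p11, p4, p1) → 94.3996
  f10: (p11, p4, p16) → 56.7591
  f11: (p11, p16, p8) → 76.9560
  f12: (p11, p12, p2) → 67.2260
  f13: (p15, p13, p7) → 87.3093
  f14: (p15, p12, p7) → 52.0381
  f15: (p15, p16, p8) → 18.3794
  f16: (p15, p16, p13) → 163.7927
  f17: (p15, p11, p8) → 29.5188
  f18: (p15, p11, p12) → 53.2603
Σ area = 1208.685

Euler characteristic 11−27+18 = 2 ✓


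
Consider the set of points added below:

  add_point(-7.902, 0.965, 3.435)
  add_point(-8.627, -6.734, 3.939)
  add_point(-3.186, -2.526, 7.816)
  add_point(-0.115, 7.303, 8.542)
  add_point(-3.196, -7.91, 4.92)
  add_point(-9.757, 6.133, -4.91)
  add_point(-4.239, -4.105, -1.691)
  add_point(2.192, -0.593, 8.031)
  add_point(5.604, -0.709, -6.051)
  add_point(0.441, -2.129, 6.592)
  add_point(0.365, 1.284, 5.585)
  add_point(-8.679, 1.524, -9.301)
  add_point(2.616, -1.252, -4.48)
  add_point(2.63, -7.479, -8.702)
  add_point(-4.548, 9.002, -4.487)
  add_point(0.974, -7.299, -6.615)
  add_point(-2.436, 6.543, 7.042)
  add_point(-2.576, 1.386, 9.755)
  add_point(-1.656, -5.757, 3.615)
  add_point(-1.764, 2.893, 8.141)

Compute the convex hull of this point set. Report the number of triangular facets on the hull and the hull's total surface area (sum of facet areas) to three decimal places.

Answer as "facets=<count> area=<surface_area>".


Extreme-point indices: [0, 1, 2, 3, 4, 5, 7, 8, 11, 13, 14, 16, 17] — 13 of 20 on the boundary.

Facet areas (half cross-product norm):
  f1: (p11, p13, p8) → 55.3474
  f2: (p14, p3, p8) → 95.8270
  f3: (p14, p11, p5) → 18.6553
  f4: (p14, p11, p8) → 66.6221
  f5: (p16, p3, p17) → 8.3525
  f6: (p16, p0, p17) → 23.0451
  f7: (p16, p0, p5) → 42.5859
  f8: (p16, p14, p5) → 35.4260
  f9: (p16, p14, p3) → 13.8294
  f10: (p7, p3, p17) → 17.7174
  f11: (p7, p3, p8) → 59.1756
  f12: (p7, p2, p4) → 16.5794
  f13: (p7, p2, p17) → 11.2792
  f14: (p7, p13, p4) → 71.0707
  f15: (p7, p13, p8) → 55.1662
  f16: (p1, p13, p4) → 40.8634
  f17: (p1, p11, p13) → 104.9980
  f18: (p1, p2, p4) → 17.1627
  f19: (p1, p0, p5) → 32.3022
  f20: (p1, p11, p5) → 49.3698
  f21: (p1, p0, p17) → 32.0060
  f22: (p1, p2, p17) → 10.7990
Σ area = 878.180

Check V−E+F: 13 − 33 + 22 = 2.

facets=22 area=878.180


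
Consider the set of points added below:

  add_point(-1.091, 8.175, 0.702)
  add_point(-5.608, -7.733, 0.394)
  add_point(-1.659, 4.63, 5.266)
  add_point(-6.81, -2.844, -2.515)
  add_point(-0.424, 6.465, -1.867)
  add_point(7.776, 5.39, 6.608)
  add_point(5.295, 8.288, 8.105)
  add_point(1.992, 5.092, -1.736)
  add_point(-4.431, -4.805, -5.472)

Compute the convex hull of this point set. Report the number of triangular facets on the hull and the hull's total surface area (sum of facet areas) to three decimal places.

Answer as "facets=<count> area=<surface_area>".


9 of the 9 inputs are extreme points: [0, 1, 2, 3, 4, 5, 6, 7, 8].

Facet areas (half cross-product norm):
  f1: (p8, p1, p3) → 12.2699
  f2: (p8, p1, p5) → 65.1683
  f3: (p4, p8, p3) → 24.0234
  f4: (p2, p1, p3) → 34.5439
  f5: (p7, p8, p5) → 51.7720
  f6: (p7, p4, p8) → 17.1722
  f7: (p6, p1, p5) → 39.8425
  f8: (p6, p2, p1) → 38.4982
  f9: (p6, p7, p5) → 20.8066
  f10: (p6, p7, p4) → 14.9096
  f11: (p0, p6, p4) → 13.5040
  f12: (p0, p6, p2) → 24.1760
  f13: (p0, p4, p3) → 16.5610
  f14: (p0, p2, p3) → 34.5786
Σ area = 407.826

Check V−E+F: 9 − 21 + 14 = 2.

facets=14 area=407.826


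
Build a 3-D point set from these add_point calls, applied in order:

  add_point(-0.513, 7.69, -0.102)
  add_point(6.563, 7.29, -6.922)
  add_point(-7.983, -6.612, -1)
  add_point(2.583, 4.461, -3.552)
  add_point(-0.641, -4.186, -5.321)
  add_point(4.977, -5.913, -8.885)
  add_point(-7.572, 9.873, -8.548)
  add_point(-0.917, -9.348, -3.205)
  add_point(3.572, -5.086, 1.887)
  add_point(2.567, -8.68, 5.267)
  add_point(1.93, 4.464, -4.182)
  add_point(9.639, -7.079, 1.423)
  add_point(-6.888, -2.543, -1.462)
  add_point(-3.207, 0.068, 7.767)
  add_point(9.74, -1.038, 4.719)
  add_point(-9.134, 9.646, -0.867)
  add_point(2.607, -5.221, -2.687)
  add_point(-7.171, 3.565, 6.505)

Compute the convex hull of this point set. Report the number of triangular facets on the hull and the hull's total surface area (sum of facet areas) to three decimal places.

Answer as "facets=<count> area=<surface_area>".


facets=20 area=1099.695

Points on the hull: [0, 1, 2, 5, 6, 7, 9, 11, 13, 14, 15, 17] (12 of 18).

Area of each hull facet:
  f1: (p11, p5, p7) → 47.3350
  f2: (p11, p1, p14) → 50.1178
  f3: (p11, p1, p5) → 76.1940
  f4: (p0, p1, p15) → 33.2300
  f5: (p0, p1, p14) → 66.9422
  f6: (p6, p1, p15) → 56.5181
  f7: (p6, p1, p5) → 97.0982
  f8: (p2, p6, p15) → 63.9037
  f9: (p2, p5, p7) → 26.9387
  f10: (p2, p6, p5) → 132.3060
  f11: (p17, p13, p14) → 25.6184
  f12: (p17, p0, p14) → 73.2741
  f13: (p17, p0, p15) → 39.7063
  f14: (p17, p2, p15) → 61.7591
  f15: (p17, p2, p13) → 32.4717
  f16: (p9, p2, p13) → 59.0960
  f17: (p9, p13, p14) → 55.2526
  f18: (p9, p11, p14) → 28.2184
  f19: (p9, p11, p7) → 37.5326
  f20: (p9, p2, p7) → 36.1824
Σ area = 1099.695

Euler characteristic 12−30+20 = 2 ✓


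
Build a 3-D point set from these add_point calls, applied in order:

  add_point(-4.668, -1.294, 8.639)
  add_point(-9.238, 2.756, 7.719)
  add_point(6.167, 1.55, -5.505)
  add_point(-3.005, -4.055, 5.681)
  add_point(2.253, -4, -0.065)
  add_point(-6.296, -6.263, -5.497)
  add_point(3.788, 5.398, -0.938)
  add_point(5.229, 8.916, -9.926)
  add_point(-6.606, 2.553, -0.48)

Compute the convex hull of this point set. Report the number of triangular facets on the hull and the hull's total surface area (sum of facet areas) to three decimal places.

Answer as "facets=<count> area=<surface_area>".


facets=14 area=598.340

Points on the hull: [0, 1, 2, 3, 4, 5, 6, 7, 8] (9 of 9).

Facet areas (half cross-product norm):
  f1: (p7, p5, p2) → 59.2721
  f2: (p6, p7, p1) → 56.4631
  f3: (p6, p7, p2) → 27.2872
  f4: (p8, p5, p1) → 37.8409
  f5: (p8, p7, p1) → 46.1010
  f6: (p8, p7, p5) → 83.3052
  f7: (p4, p5, p2) → 44.3967
  f8: (p4, p3, p5) → 39.8195
  f9: (p4, p6, p2) → 27.2262
  f10: (p0, p6, p1) → 44.5101
  f11: (p0, p5, p1) → 46.5367
  f12: (p0, p3, p5) → 19.7295
  f13: (p0, p4, p3) → 11.2502
  f14: (p0, p4, p6) → 54.6012
Σ area = 598.340

Euler: V−E+F = 9−21+14 = 2.


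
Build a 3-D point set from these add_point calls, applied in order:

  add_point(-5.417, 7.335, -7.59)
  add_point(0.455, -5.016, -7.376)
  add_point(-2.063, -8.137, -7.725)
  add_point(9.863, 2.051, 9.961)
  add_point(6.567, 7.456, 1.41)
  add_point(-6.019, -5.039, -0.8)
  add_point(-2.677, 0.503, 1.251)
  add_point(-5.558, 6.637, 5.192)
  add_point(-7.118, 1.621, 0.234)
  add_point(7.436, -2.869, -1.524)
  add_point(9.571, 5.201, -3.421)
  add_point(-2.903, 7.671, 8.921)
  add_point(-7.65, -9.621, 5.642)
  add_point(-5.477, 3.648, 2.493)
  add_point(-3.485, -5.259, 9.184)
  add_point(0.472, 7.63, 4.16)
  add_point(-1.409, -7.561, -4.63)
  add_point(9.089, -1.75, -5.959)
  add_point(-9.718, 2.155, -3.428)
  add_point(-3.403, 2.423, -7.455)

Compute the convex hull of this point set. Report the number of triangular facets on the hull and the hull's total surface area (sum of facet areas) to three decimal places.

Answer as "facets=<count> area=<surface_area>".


facets=26 area=1156.978

15 of the 20 inputs are extreme points: [0, 1, 2, 3, 4, 7, 9, 10, 11, 12, 14, 15, 16, 17, 18].

Facet areas (half cross-product norm):
  f1: (p2, p12, p18) → 88.8778
  f2: (p16, p2, p12) → 14.4388
  f3: (p17, p10, p3) → 50.6182
  f4: (p14, p12, p3) → 28.3625
  f5: (p14, p11, p3) → 84.4034
  f6: (p14, p11, p12) → 34.8103
  f7: (p4, p10, p3) → 31.1028
  f8: (p4, p11, p3) → 62.3065
  f9: (p1, p17, p2) → 9.5083
  f10: (p9, p12, p3) → 114.4758
  f11: (p9, p17, p3) → 23.0025
  f12: (p9, p16, p12) → 61.7573
  f13: (p9, p16, p2) → 14.2174
  f14: (p9, p17, p2) → 30.2714
  f15: (p0, p4, p10) → 45.6941
  f16: (p0, p2, p18) → 53.5223
  f17: (p0, p17, p10) → 58.2030
  f18: (p0, p1, p2) → 24.8497
  f19: (p0, p1, p17) → 63.6454
  f20: (p15, p4, p11) → 9.8764
  f21: (p15, p0, p11) → 33.8557
  f22: (p15, p0, p4) → 43.9325
  f23: (p7, p0, p18) → 41.7459
  f24: (p7, p0, p11) → 18.9789
  f25: (p7, p12, p18) → 77.4593
  f26: (p7, p11, p12) → 37.0616
Σ area = 1156.978

Check V−E+F: 15 − 39 + 26 = 2.


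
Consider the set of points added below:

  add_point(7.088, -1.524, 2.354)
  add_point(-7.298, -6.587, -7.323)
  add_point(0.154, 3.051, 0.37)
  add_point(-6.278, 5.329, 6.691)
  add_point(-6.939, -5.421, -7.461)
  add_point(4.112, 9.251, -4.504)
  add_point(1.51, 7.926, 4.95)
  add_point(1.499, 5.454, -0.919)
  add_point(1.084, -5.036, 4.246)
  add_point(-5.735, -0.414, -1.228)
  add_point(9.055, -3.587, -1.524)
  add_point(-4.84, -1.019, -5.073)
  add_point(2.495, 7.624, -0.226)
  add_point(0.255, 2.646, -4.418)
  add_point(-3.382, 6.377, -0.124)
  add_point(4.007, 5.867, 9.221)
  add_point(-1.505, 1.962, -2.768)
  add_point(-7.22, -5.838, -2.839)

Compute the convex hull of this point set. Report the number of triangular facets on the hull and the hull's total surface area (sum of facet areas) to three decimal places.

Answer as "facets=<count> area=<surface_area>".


facets=18 area=742.466

Extreme-point indices: [0, 1, 3, 4, 5, 6, 8, 10, 14, 15, 17] — 11 of 18 on the boundary.

Per-facet area ½‖(b−a)×(c−a)‖:
  f1: (p15, p5, p10) → 90.2314
  f2: (p4, p10, p1) → 9.9244
  f3: (p4, p5, p10) → 115.0800
  f4: (p4, p3, p1) → 9.4834
  f5: (p8, p10, p1) → 71.4565
  f6: (p8, p3, p15) → 60.7475
  f7: (p6, p15, p5) → 19.1780
  f8: (p6, p3, p5) → 36.3388
  f9: (p6, p3, p15) → 22.2374
  f10: (p14, p3, p5) → 20.6075
  f11: (p14, p4, p5) → 64.0065
  f12: (p14, p4, p3) → 51.8558
  f13: (p0, p15, p10) → 8.3591
  f14: (p0, p8, p10) → 16.2941
  f15: (p0, p8, p15) → 37.9191
  f16: (p17, p3, p1) → 21.5380
  f17: (p17, p8, p1) → 18.6175
  f18: (p17, p8, p3) → 68.5913
Σ area = 742.466

Euler characteristic 11−27+18 = 2 ✓


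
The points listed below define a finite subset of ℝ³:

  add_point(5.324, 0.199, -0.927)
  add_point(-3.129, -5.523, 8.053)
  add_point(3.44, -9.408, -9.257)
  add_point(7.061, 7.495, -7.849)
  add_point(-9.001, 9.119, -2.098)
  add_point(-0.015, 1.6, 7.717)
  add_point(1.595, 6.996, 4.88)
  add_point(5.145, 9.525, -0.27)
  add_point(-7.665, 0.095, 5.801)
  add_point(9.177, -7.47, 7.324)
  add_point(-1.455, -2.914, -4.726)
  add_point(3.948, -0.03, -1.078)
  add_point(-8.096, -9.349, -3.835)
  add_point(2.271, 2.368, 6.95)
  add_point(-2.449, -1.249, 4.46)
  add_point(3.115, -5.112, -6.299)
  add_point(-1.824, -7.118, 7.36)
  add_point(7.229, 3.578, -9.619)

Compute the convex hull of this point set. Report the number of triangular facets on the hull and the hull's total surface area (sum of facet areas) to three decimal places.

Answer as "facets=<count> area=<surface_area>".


13 of the 18 inputs are extreme points: [1, 2, 3, 4, 5, 6, 7, 8, 9, 12, 13, 16, 17].

Facet areas (half cross-product norm):
  f1: (p12, p2, p4) → 117.8997
  f2: (p12, p2, p9) → 111.8713
  f3: (p3, p7, p4) → 57.2890
  f4: (p3, p7, p9) → 76.5322
  f5: (p6, p7, p9) → 54.5880
  f6: (p6, p7, p4) → 43.3559
  f7: (p1, p5, p9) → 46.9597
  f8: (p17, p2, p4) → 126.6473
  f9: (p17, p3, p4) → 35.5826
  f10: (p17, p2, p9) → 117.6734
  f11: (p17, p3, p9) → 43.1721
  f12: (p13, p5, p9) → 14.6885
  f13: (p13, p6, p9) → 17.2122
  f14: (p13, p6, p5) → 6.2168
  f15: (p16, p12, p9) → 63.1538
  f16: (p16, p1, p9) → 9.3463
  f17: (p16, p1, p12) → 14.0726
  f18: (p8, p1, p5) → 26.2377
  f19: (p8, p6, p4) → 63.7860
  f20: (p8, p6, p5) → 24.1747
  f21: (p8, p12, p4) → 81.3352
  f22: (p8, p1, p12) → 48.8891
Σ area = 1200.684

Euler characteristic 13−33+22 = 2 ✓

facets=22 area=1200.684


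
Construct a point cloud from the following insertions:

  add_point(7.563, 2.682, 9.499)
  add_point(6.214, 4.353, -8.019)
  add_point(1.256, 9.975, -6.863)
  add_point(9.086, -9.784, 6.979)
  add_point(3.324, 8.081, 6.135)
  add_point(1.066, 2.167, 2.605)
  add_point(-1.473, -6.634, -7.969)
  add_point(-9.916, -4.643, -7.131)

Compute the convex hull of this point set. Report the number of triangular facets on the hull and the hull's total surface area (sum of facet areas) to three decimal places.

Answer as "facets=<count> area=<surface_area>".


facets=10 area=893.888

Hull vertices (7/8): indices [0, 1, 2, 3, 4, 6, 7].

Triangle areas on the boundary:
  f1: (p0, p3, p7) → 152.4311
  f2: (p6, p3, p7) → 69.4992
  f3: (p4, p2, p7) → 122.3338
  f4: (p4, p0, p7) → 85.0887
  f5: (p1, p6, p3) → 122.3817
  f6: (p1, p0, p3) → 112.5332
  f7: (p1, p2, p7) → 68.4504
  f8: (p1, p6, p7) → 54.3175
  f9: (p1, p4, p2) → 50.3403
  f10: (p1, p4, p0) → 56.5125
Σ area = 893.888

Euler characteristic 7−15+10 = 2 ✓


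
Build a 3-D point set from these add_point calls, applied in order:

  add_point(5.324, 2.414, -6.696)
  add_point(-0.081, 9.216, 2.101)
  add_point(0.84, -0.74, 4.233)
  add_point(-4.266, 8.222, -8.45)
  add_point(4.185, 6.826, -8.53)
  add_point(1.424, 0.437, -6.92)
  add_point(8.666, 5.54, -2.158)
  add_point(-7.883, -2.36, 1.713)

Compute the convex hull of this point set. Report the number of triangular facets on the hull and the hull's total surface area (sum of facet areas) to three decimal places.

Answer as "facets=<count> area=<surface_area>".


facets=12 area=490.717

Hull vertices (8/8): indices [0, 1, 2, 3, 4, 5, 6, 7].

Facet areas (half cross-product norm):
  f1: (p4, p1, p6) → 40.1890
  f2: (p3, p1, p7) → 75.8141
  f3: (p3, p4, p1) → 45.9019
  f4: (p2, p1, p7) → 47.1255
  f5: (p2, p1, p6) → 50.0977
  f6: (p5, p2, p7) → 50.7018
  f7: (p5, p3, p7) → 62.8170
  f8: (p5, p3, p4) → 29.7201
  f9: (p0, p2, p6) → 37.4054
  f10: (p0, p5, p2) → 24.5614
  f11: (p0, p4, p6) → 15.8060
  f12: (p0, p5, p4) → 10.5771
Σ area = 490.717

Euler characteristic 8−18+12 = 2 ✓


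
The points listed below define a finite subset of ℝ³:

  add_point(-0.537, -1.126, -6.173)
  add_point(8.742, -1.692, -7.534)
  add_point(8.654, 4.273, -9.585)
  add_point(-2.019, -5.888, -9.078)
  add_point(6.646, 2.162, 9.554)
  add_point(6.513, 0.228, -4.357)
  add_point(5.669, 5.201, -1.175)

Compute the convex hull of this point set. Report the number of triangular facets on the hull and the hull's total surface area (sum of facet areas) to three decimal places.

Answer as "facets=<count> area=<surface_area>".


Hull vertices (6/7): indices [0, 1, 2, 3, 4, 6].

Area of each hull facet:
  f1: (p4, p1, p3) → 102.3034
  f2: (p2, p1, p3) → 35.2362
  f3: (p2, p4, p1) → 55.3291
  f4: (p2, p4, p6) → 27.1450
  f5: (p0, p2, p3) → 28.7548
  f6: (p0, p2, p6) → 43.2162
  f7: (p0, p4, p3) → 35.8320
  f8: (p0, p4, p6) → 53.2329
Σ area = 381.050

Euler characteristic 6−12+8 = 2 ✓

facets=8 area=381.050


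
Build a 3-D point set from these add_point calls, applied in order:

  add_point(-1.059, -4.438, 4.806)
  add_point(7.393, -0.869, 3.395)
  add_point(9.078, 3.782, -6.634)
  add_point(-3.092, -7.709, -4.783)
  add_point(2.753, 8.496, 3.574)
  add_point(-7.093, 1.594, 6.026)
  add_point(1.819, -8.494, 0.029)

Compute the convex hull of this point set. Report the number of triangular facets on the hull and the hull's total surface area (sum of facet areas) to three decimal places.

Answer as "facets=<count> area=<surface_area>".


facets=10 area=562.005

7 of the 7 inputs are extreme points: [0, 1, 2, 3, 4, 5, 6].

Facet areas (half cross-product norm):
  f1: (p4, p2, p5) → 74.2692
  f2: (p3, p2, p5) → 123.2420
  f3: (p3, p6, p2) → 54.3826
  f4: (p1, p4, p5) → 63.4663
  f5: (p1, p6, p2) → 55.7888
  f6: (p1, p4, p2) → 55.9277
  f7: (p0, p1, p5) → 36.8361
  f8: (p0, p1, p6) → 30.9122
  f9: (p0, p3, p5) → 43.4880
  f10: (p0, p3, p6) → 23.6917
Σ area = 562.005

Check V−E+F: 7 − 15 + 10 = 2.


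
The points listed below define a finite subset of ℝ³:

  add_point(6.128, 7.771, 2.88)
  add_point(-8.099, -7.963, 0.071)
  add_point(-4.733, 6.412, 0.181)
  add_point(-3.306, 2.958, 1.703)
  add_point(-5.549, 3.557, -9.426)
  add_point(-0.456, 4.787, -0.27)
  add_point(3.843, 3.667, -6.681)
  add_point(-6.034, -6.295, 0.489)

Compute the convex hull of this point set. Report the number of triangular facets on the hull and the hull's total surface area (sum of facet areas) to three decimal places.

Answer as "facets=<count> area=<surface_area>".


Points on the hull: [0, 1, 2, 3, 4, 6, 7] (7 of 8).

Triangle areas on the boundary:
  f1: (p2, p4, p1) → 70.7629
  f2: (p2, p4, p0) → 53.2800
  f3: (p6, p4, p1) → 74.1054
  f4: (p6, p4, p0) → 46.2252
  f5: (p3, p2, p1) → 19.7043
  f6: (p3, p2, p0) → 21.4887
  f7: (p7, p6, p1) → 12.6023
  f8: (p7, p6, p0) → 83.8742
  f9: (p7, p3, p1) → 7.3684
  f10: (p7, p3, p0) → 37.3950
Σ area = 426.806

Check V−E+F: 7 − 15 + 10 = 2.

facets=10 area=426.806


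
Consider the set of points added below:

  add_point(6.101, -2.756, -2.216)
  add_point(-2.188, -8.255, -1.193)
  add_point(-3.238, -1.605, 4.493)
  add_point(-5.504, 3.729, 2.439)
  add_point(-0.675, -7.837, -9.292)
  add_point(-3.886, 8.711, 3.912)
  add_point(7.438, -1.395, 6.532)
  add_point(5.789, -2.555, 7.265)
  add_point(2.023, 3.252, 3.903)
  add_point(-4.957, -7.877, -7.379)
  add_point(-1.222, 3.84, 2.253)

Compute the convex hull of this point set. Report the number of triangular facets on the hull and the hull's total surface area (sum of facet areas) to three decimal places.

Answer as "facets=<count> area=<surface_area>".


Extreme-point indices: [0, 1, 2, 3, 4, 5, 6, 7, 8, 9] — 10 of 11 on the boundary.

Triangle areas on the boundary:
  f1: (p9, p4, p1) → 15.9181
  f2: (p2, p9, p3) → 41.5348
  f3: (p2, p9, p1) → 25.9467
  f4: (p5, p2, p3) → 13.4540
  f5: (p5, p9, p3) → 20.9366
  f6: (p5, p9, p4) → 46.4081
  f7: (p7, p2, p1) → 41.8171
  f8: (p7, p4, p1) → 46.0685
  f9: (p7, p5, p6) → 16.3283
  f10: (p7, p5, p2) → 48.3629
  f11: (p0, p5, p4) → 88.8612
  f12: (p0, p7, p6) → 9.5135
  f13: (p0, p7, p4) → 40.6511
  f14: (p8, p5, p6) → 10.6587
  f15: (p8, p0, p6) → 31.8751
  f16: (p8, p0, p5) → 25.4567
Σ area = 523.791

Euler: V−E+F = 10−24+16 = 2.

facets=16 area=523.791


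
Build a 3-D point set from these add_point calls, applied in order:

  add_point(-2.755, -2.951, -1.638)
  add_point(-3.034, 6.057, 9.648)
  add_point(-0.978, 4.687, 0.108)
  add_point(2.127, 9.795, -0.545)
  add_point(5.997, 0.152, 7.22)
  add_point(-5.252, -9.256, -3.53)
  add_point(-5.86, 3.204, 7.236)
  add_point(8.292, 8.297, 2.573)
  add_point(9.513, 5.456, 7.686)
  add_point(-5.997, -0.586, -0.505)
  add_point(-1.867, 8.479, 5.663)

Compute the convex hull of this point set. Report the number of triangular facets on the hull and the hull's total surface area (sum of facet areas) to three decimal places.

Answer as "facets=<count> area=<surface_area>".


facets=14 area=576.357

9 of the 11 inputs are extreme points: [1, 3, 4, 5, 6, 7, 8, 9, 10].

Facet areas (half cross-product norm):
  f1: (p3, p5, p9) → 43.9342
  f2: (p7, p5, p8) → 68.6950
  f3: (p7, p3, p5) → 71.7878
  f4: (p6, p5, p9) → 28.0677
  f5: (p4, p5, p8) → 33.6785
  f6: (p4, p1, p8) → 35.2828
  f7: (p4, p6, p5) → 98.2865
  f8: (p4, p6, p1) → 25.8663
  f9: (p10, p7, p3) → 26.4518
  f10: (p10, p6, p1) → 11.2552
  f11: (p10, p1, p8) → 28.6964
  f12: (p10, p7, p8) → 31.6968
  f13: (p10, p3, p9) → 43.6483
  f14: (p10, p6, p9) → 29.0098
Σ area = 576.357

Check V−E+F: 9 − 21 + 14 = 2.
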